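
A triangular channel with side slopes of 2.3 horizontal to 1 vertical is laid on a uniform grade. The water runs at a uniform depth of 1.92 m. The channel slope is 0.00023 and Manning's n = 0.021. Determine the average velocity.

For a triangular section with side slope z = 2.3: A = zy² = 2.3×1.92² = 8.479 m²; P = 2y√(1+z²) = 2×1.92×2.508 = 9.631 m.
Hydraulic radius R = A/P = 8.479/9.631 = 0.8804 m.
From Manning's equation, V = (1/n) R^(2/3) S^(1/2) = (1/0.021) × 0.8804^(2/3) × 0.00023^(1/2) = 0.663 m/s.

V = 0.663 m/s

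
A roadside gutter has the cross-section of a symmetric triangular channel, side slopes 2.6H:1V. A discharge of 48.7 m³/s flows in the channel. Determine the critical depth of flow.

y_c = 2.35 m

At critical depth, Q² T / (g A³) = 1, i.e. A³/T = Q²/g = 48.7²/9.81 = 241.8.
At y = 2.89 m: A³/T = 681.4 — high.
At y = 2.35 m: A³/T = 242.2 — ≈ 241.8.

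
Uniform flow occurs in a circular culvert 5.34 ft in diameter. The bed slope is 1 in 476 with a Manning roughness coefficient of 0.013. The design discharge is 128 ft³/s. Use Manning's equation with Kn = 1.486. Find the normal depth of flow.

y_n = 3.96 ft

Manning's equation rearranged: A R^(2/3) = nQ / (1.486·√S) = 0.013 × 128 / (1.486 × √0.002101) = 24.43.
At y = 2.84 ft: A R^(2/3) = 15.05 — short.
At y = 3.96 ft: A R^(2/3) = 24.43 — ≈ 24.43.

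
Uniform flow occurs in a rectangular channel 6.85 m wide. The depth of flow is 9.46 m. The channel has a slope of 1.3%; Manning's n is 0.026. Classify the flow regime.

subcritical

Flow area A = b·y = 6.85 × 9.46 = 64.8 m². Wetted perimeter P = b + 2y = 6.85 + 2×9.46 = 25.77 m.
Hydraulic radius R = A/P = 64.8/25.77 = 2.515 m.
V = (1/n) R^(2/3) √S = (1/0.026) × 2.515^(2/3) × √0.013 = 8.109 m/s. Hydraulic depth D_h = A/T = 64.8/6.85 = 9.46 m.
Froude number Fr = V/√(g·D_h) = 8.109/√(9.81×9.46) = 0.842, which is less than 1, so the flow is subcritical.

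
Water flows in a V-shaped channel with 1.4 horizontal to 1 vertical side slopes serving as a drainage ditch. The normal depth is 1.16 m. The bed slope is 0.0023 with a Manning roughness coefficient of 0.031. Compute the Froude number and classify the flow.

For a triangular section with side slope z = 1.4: A = zy² = 1.4×1.16² = 1.884 m²; P = 2y√(1+z²) = 2×1.16×1.72 = 3.991 m.
Hydraulic radius R = A/P = 1.884/3.991 = 0.472 m.
V = (1/n) R^(2/3) √S = (1/0.031) × 0.472^(2/3) × √0.0023 = 0.9378 m/s. Hydraulic depth D_h = A/T = 1.884/3.248 = 0.58 m.
Froude number Fr = V/√(g·D_h) = 0.9378/√(9.81×0.58) = 0.393, which is less than 1, so the flow is subcritical.

subcritical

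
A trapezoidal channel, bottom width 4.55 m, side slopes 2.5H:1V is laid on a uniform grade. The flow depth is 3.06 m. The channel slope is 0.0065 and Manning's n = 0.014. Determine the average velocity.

V = 8.44 m/s

With bottom width b = 4.55 m and side slope z = 2.5: A = (b + zy)y = (4.55 + 2.5×3.06)×3.06 = 37.33 m²; P = b + 2y√(1+z²) = 4.55 + 2×3.06×2.693 = 21.03 m.
Hydraulic radius R = A/P = 37.33/21.03 = 1.775 m.
From Manning's equation, V = (1/n) R^(2/3) S^(1/2) = (1/0.014) × 1.775^(2/3) × 0.0065^(1/2) = 8.44 m/s.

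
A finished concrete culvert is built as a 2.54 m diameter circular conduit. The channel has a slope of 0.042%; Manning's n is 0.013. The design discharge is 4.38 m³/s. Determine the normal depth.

Manning's equation rearranged: A R^(2/3) = nQ / (1·√S) = 0.013 × 4.38 / (√0.00042) = 2.778.
At y = 1.35 m: A R^(2/3) = 2.073 — low.
At y = 1.99 m: A R^(2/3) = 3.582 — high.
At y = 1.63 m: A R^(2/3) = 2.78 — matches.

y_n = 1.63 m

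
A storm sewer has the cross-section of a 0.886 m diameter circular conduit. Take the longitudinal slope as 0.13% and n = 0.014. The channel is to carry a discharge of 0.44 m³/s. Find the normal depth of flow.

Manning's equation rearranged: A R^(2/3) = nQ / (1·√S) = 0.014 × 0.44 / (√0.0013) = 0.1708.
Try y = 0.732 m: A R^(2/3) = 0.2273 — high.
Try y = 0.427 m: A R^(2/3) = 0.106 — low.
Try y = 0.576 m: A R^(2/3) = 0.1708 — close enough.

y_n = 0.576 m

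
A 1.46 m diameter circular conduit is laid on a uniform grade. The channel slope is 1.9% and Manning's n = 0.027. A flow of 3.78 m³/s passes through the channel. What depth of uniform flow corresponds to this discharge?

y_n = 1.05 m

Manning's equation rearranged: A R^(2/3) = nQ / (1·√S) = 0.027 × 3.78 / (√0.019) = 0.7404.
At y = 0.826 m: A R^(2/3) = 0.5241 — low.
At y = 1.05 m: A R^(2/3) = 0.7411 — matches.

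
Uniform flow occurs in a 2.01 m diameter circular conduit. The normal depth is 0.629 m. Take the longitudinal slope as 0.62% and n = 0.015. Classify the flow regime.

For a circular section of diameter D = 2.01 m at depth y = 0.629 m, the central angle is θ = 2 arccos(1 − 2y/D) = 2.375 rad. Then A = (D²/8)(θ − sin θ) = 0.8488 m² and P = Dθ/2 = 2.387 m.
Hydraulic radius R = A/P = 0.8488/2.387 = 0.3557 m.
V = (1/n) R^(2/3) √S = (1/0.015) × 0.3557^(2/3) × √0.0062 = 2.635 m/s. Hydraulic depth D_h = A/T = 0.8488/1.864 = 0.4554 m.
Froude number Fr = V/√(g·D_h) = 2.635/√(9.81×0.4554) = 1.25, which is greater than 1, so the flow is supercritical.

supercritical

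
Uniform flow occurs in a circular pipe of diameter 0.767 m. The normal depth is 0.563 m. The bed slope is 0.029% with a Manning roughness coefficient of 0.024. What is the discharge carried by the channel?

For a circular section of diameter D = 0.767 m at depth y = 0.563 m, the central angle is θ = 2 arccos(1 − 2y/D) = 4.116 rad. Then A = (D²/8)(θ − sin θ) = 0.3635 m² and P = Dθ/2 = 1.578 m.
Hydraulic radius R = A/P = 0.3635/1.578 = 0.2303 m.
Manning's equation: Q = (1/n) A R^(2/3) S^(1/2) = (1/0.024) × 0.3635 × 0.2303^(2/3) × 0.00029^(1/2) = 0.0969 m³/s.

Q = 0.0969 m³/s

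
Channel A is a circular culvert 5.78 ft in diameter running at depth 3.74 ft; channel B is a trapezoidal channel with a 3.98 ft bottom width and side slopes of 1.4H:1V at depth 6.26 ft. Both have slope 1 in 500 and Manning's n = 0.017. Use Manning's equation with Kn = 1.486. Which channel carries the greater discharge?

channel B

Channel A: For a circular section of diameter D = 5.78 ft at depth y = 3.74 ft, the central angle is θ = 2 arccos(1 − 2y/D) = 3.739 rad. Then A = (D²/8)(θ − sin θ) = 17.96 ft² and P = Dθ/2 = 10.8 ft. Hydraulic radius R = A/P = 17.96/10.8 = 1.662 ft. Q_A = (1.486/0.017)·17.96·1.662^(2/3)·√0.002 = 98.53 ft³/s.
Channel B: With bottom width b = 3.98 ft and side slope z = 1.4: A = (b + zy)y = (3.98 + 1.4×6.26)×6.26 = 79.78 ft²; P = b + 2y√(1+z²) = 3.98 + 2×6.26×1.72 = 25.52 ft. Hydraulic radius R = A/P = 79.78/25.52 = 3.126 ft. Q_B = (1.486/0.017)·79.78·3.126^(2/3)·√0.002 = 666.7 ft³/s.
Q_A = 98.53 ft³/s vs Q_B = 666.7 ft³/s, so channel B carries more.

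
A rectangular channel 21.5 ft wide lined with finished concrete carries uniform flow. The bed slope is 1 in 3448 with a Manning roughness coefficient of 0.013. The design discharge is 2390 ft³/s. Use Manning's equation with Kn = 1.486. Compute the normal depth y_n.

y_n = 16.4 ft

Manning's equation rearranged: A R^(2/3) = nQ / (1.486·√S) = 0.013 × 2390 / (1.486 × √0.00029) = 1228.
Trying y = 12.2 ft: A R^(2/3) = 838.4 — short.
Trying y = 19.5 ft: A R^(2/3) = 1524 — over.
Trying y = 16.4 ft: A R^(2/3) = 1227 — ≈ 1228.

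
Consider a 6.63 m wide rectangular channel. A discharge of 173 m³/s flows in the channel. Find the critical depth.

y_c = 4.11 m

For a rectangular channel, critical depth y_c = (q²/g)^(1/3) where q = Q/b = 173/6.63 = 26.09 m²/s.
So y_c = (26.09²/9.81)^(1/3) = 4.11 m.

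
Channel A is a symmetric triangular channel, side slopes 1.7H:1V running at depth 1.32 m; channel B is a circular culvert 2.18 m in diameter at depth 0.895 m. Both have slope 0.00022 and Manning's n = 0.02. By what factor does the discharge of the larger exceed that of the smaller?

Channel A: For a triangular section with side slope z = 1.7: A = zy² = 1.7×1.32² = 2.962 m²; P = 2y√(1+z²) = 2×1.32×1.972 = 5.207 m. Hydraulic radius R = A/P = 2.962/5.207 = 0.5689 m. Q_A = (1/0.02)·2.962·0.5689^(2/3)·√0.00022 = 1.508 m³/s.
Channel B: For a circular section of diameter D = 2.18 m at depth y = 0.895 m, the central angle is θ = 2 arccos(1 − 2y/D) = 2.782 rad. Then A = (D²/8)(θ − sin θ) = 1.443 m² and P = Dθ/2 = 3.032 m. Hydraulic radius R = A/P = 1.443/3.032 = 0.476 m. Q_B = (1/0.02)·1.443·0.476^(2/3)·√0.00022 = 0.6526 m³/s.
The larger discharge is 1.508 m³/s and the smaller is 0.6526 m³/s; the ratio is 2.31.

2.31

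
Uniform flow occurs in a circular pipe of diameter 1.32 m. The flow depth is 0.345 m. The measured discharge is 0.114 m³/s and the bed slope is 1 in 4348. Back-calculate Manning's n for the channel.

For a circular section of diameter D = 1.32 m at depth y = 0.345 m, the central angle is θ = 2 arccos(1 − 2y/D) = 2.146 rad. Then A = (D²/8)(θ − sin θ) = 0.2848 m² and P = Dθ/2 = 1.417 m.
Hydraulic radius R = A/P = 0.2848/1.417 = 0.201 m.
Rearranging Manning's equation: n = (1/Q) A R^(2/3) S^(1/2) = (1/0.114) × 0.2848 × 0.201^(2/3) × √0.00023 = 0.013.

n = 0.013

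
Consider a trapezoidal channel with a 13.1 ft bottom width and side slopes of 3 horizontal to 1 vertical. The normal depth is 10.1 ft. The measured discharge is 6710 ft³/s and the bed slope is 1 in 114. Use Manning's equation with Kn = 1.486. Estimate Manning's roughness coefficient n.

n = 0.029

With bottom width b = 13.1 ft and side slope z = 3: A = (b + zy)y = (13.1 + 3×10.1)×10.1 = 438.3 ft²; P = b + 2y√(1+z²) = 13.1 + 2×10.1×3.162 = 76.98 ft.
Hydraulic radius R = A/P = 438.3/76.98 = 5.694 ft.
Rearranging Manning's equation: n = (1.486/Q) A R^(2/3) S^(1/2) = (1.486/6710) × 438.3 × 5.694^(2/3) × √0.008772 = 0.029.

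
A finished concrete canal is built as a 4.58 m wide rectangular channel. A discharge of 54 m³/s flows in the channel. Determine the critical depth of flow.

For a rectangular channel, critical depth y_c = (q²/g)^(1/3) where q = Q/b = 54/4.58 = 11.79 m²/s.
So y_c = (11.79²/9.81)^(1/3) = 2.42 m.

y_c = 2.42 m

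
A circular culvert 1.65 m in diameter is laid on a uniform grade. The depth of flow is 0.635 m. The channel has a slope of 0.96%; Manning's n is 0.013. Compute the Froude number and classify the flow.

For a circular section of diameter D = 1.65 m at depth y = 0.635 m, the central angle is θ = 2 arccos(1 − 2y/D) = 2.677 rad. Then A = (D²/8)(θ − sin θ) = 0.7584 m² and P = Dθ/2 = 2.208 m.
Hydraulic radius R = A/P = 0.7584/2.208 = 0.3434 m.
V = (1/n) R^(2/3) √S = (1/0.013) × 0.3434^(2/3) × √0.0096 = 3.696 m/s. Hydraulic depth D_h = A/T = 0.7584/1.606 = 0.4723 m.
Froude number Fr = V/√(g·D_h) = 3.696/√(9.81×0.4723) = 1.72, which is greater than 1, so the flow is supercritical.

supercritical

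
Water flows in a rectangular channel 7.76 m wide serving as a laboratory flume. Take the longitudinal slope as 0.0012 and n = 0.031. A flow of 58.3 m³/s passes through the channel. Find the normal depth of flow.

Manning's equation rearranged: A R^(2/3) = nQ / (1·√S) = 0.031 × 58.3 / (√0.0012) = 52.17.
At y = 5.36 m: A R^(2/3) = 71.43 — high.
At y = 3.51 m: A R^(2/3) = 40.94 — low.
At y = 4.21 m: A R^(2/3) = 52.19 — matches.

y_n = 4.21 m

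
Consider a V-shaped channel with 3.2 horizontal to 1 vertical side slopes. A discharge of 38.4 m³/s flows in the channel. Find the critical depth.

At critical depth, Q² T / (g A³) = 1, i.e. A³/T = Q²/g = 38.4²/9.81 = 150.3.
Trying y = 2.48 m: A³/T = 480.3 — high.
Trying y = 1.43 m: A³/T = 30.62 — low.
Trying y = 1.97 m: A³/T = 151.9 — ≈ 150.3.

y_c = 1.97 m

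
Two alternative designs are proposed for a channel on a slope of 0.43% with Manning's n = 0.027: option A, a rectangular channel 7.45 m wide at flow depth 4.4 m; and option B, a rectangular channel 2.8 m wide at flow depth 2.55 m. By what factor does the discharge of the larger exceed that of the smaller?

7.84

Channel A: Flow area A = b·y = 7.45 × 4.4 = 32.78 m². Wetted perimeter P = b + 2y = 7.45 + 2×4.4 = 16.25 m. Hydraulic radius R = A/P = 32.78/16.25 = 2.017 m. Q_A = (1/0.027)·32.78·2.017^(2/3)·√0.0043 = 127.1 m³/s.
Channel B: Flow area A = b·y = 2.8 × 2.55 = 7.14 m². Wetted perimeter P = b + 2y = 2.8 + 2×2.55 = 7.9 m. Hydraulic radius R = A/P = 7.14/7.9 = 0.9038 m. Q_B = (1/0.027)·7.14·0.9038^(2/3)·√0.0043 = 16.21 m³/s.
The larger discharge is 127.1 m³/s and the smaller is 16.21 m³/s; the ratio is 7.84.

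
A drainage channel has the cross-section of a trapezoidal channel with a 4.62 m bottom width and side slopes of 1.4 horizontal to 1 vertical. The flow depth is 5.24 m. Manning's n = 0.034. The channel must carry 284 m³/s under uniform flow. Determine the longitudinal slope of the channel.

With bottom width b = 4.62 m and side slope z = 1.4: A = (b + zy)y = (4.62 + 1.4×5.24)×5.24 = 62.65 m²; P = b + 2y√(1+z²) = 4.62 + 2×5.24×1.72 = 22.65 m.
Hydraulic radius R = A/P = 62.65/22.65 = 2.766 m.
From Manning's equation, S = [nQ / (1 A R^(2/3))]² = [0.034 × 284 / (1 × 62.65 × 2.766^(2/3))]² = 0.00612.

S = 0.00612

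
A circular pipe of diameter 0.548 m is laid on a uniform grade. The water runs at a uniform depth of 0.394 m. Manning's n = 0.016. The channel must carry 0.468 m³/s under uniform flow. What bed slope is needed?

S = 0.019

For a circular section of diameter D = 0.548 m at depth y = 0.394 m, the central angle is θ = 2 arccos(1 − 2y/D) = 4.048 rad. Then A = (D²/8)(θ − sin θ) = 0.1815 m² and P = Dθ/2 = 1.109 m.
Hydraulic radius R = A/P = 0.1815/1.109 = 0.1636 m.
From Manning's equation, S = [nQ / (1 A R^(2/3))]² = [0.016 × 0.468 / (1 × 0.1815 × 0.1636^(2/3))]² = 0.019.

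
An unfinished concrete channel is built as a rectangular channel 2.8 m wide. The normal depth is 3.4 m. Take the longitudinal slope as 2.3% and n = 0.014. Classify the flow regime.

supercritical

Flow area A = b·y = 2.8 × 3.4 = 9.52 m². Wetted perimeter P = b + 2y = 2.8 + 2×3.4 = 9.6 m.
Hydraulic radius R = A/P = 9.52/9.6 = 0.9917 m.
V = (1/n) R^(2/3) √S = (1/0.014) × 0.9917^(2/3) × √0.023 = 10.77 m/s. Hydraulic depth D_h = A/T = 9.52/2.8 = 3.4 m.
Froude number Fr = V/√(g·D_h) = 10.77/√(9.81×3.4) = 1.87, which is greater than 1, so the flow is supercritical.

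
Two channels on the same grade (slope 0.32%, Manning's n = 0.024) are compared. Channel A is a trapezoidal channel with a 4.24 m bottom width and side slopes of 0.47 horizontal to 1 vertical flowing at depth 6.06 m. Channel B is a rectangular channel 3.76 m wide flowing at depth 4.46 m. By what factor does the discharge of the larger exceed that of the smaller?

Channel A: With bottom width b = 4.24 m and side slope z = 0.47: A = (b + zy)y = (4.24 + 0.47×6.06)×6.06 = 42.95 m²; P = b + 2y√(1+z²) = 4.24 + 2×6.06×1.105 = 17.63 m. Hydraulic radius R = A/P = 42.95/17.63 = 2.436 m. Q_A = (1/0.024)·42.95·2.436^(2/3)·√0.0032 = 183.3 m³/s.
Channel B: Flow area A = b·y = 3.76 × 4.46 = 16.77 m². Wetted perimeter P = b + 2y = 3.76 + 2×4.46 = 12.68 m. Hydraulic radius R = A/P = 16.77/12.68 = 1.323 m. Q_B = (1/0.024)·16.77·1.323^(2/3)·√0.0032 = 47.62 m³/s.
The larger discharge is 183.3 m³/s and the smaller is 47.62 m³/s; the ratio is 3.85.

3.85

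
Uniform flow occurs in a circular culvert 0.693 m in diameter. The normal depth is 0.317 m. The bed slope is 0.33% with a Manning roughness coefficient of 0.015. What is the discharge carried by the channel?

For a circular section of diameter D = 0.693 m at depth y = 0.317 m, the central angle is θ = 2 arccos(1 − 2y/D) = 2.971 rad. Then A = (D²/8)(θ − sin θ) = 0.1682 m² and P = Dθ/2 = 1.029 m.
Hydraulic radius R = A/P = 0.1682/1.029 = 0.1634 m.
Manning's equation: Q = (1/n) A R^(2/3) S^(1/2) = (1/0.015) × 0.1682 × 0.1634^(2/3) × 0.0033^(1/2) = 0.192 m³/s.

Q = 0.192 m³/s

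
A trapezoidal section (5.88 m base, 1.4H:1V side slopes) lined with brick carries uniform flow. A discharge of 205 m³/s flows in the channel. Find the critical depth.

At critical depth, Q² T / (g A³) = 1, i.e. A³/T = Q²/g = 205²/9.81 = 4284.
At y = 4.29 m: A³/T = 7410 — too large.
At y = 3.19 m: A³/T = 2427 — too small.
At y = 3.71 m: A³/T = 4263 — ≈ 4284.

y_c = 3.71 m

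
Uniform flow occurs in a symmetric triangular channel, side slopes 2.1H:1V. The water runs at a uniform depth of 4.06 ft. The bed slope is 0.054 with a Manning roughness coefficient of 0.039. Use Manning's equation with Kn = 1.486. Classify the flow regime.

For a triangular section with side slope z = 2.1: A = zy² = 2.1×4.06² = 34.62 ft²; P = 2y√(1+z²) = 2×4.06×2.326 = 18.89 ft.
Hydraulic radius R = A/P = 34.62/18.89 = 1.833 ft.
V = (1.486/n) R^(2/3) √S = (1.486/0.039) × 1.833^(2/3) × √0.054 = 13.26 ft/s. Hydraulic depth D_h = A/T = 34.62/17.05 = 2.03 ft.
Froude number Fr = V/√(g·D_h) = 13.26/√(32.2×2.03) = 1.64, which is greater than 1, so the flow is supercritical.

supercritical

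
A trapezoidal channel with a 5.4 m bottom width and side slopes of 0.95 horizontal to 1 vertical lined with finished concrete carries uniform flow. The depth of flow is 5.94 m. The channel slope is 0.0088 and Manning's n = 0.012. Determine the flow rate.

Q = 1070 m³/s

With bottom width b = 5.4 m and side slope z = 0.95: A = (b + zy)y = (5.4 + 0.95×5.94)×5.94 = 65.6 m²; P = b + 2y√(1+z²) = 5.4 + 2×5.94×1.379 = 21.79 m.
Hydraulic radius R = A/P = 65.6/21.79 = 3.011 m.
Manning's equation: Q = (1/n) A R^(2/3) S^(1/2) = (1/0.012) × 65.6 × 3.011^(2/3) × 0.0088^(1/2) = 1070 m³/s.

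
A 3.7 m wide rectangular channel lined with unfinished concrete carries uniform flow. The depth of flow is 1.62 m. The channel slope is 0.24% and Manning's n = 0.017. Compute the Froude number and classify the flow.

subcritical

Flow area A = b·y = 3.7 × 1.62 = 5.994 m². Wetted perimeter P = b + 2y = 3.7 + 2×1.62 = 6.94 m.
Hydraulic radius R = A/P = 5.994/6.94 = 0.8637 m.
V = (1/n) R^(2/3) √S = (1/0.017) × 0.8637^(2/3) × √0.0024 = 2.614 m/s. Hydraulic depth D_h = A/T = 5.994/3.7 = 1.62 m.
Froude number Fr = V/√(g·D_h) = 2.614/√(9.81×1.62) = 0.656, which is less than 1, so the flow is subcritical.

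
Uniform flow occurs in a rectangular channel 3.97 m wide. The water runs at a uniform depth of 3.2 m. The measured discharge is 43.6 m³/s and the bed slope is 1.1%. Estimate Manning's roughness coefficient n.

n = 0.035

Flow area A = b·y = 3.97 × 3.2 = 12.7 m². Wetted perimeter P = b + 2y = 3.97 + 2×3.2 = 10.37 m.
Hydraulic radius R = A/P = 12.7/10.37 = 1.225 m.
Rearranging Manning's equation: n = (1/Q) A R^(2/3) S^(1/2) = (1/43.6) × 12.7 × 1.225^(2/3) × √0.011 = 0.035.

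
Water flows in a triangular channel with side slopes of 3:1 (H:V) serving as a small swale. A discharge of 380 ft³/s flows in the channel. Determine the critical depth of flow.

At critical depth, Q² T / (g A³) = 1, i.e. A³/T = Q²/g = 380²/32.2 = 4484.
Trying y = 4.61 ft: A³/T = 9370 — too large.
Trying y = 3.98 ft: A³/T = 4494 — close enough.

y_c = 3.98 ft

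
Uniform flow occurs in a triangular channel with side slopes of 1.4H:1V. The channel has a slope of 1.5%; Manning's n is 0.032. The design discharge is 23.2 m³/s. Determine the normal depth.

y_n = 2.17 m

Manning's equation rearranged: A R^(2/3) = nQ / (1·√S) = 0.032 × 23.2 / (√0.015) = 6.062.
At y = 2.74 m: A R^(2/3) = 11.3 — high.
At y = 1.86 m: A R^(2/3) = 4.022 — low.
At y = 2.17 m: A R^(2/3) = 6.067 — ≈ 6.062.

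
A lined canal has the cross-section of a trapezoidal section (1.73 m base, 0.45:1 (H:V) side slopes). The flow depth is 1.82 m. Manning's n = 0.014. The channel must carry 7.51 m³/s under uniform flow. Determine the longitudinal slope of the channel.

S = 0.000679

With bottom width b = 1.73 m and side slope z = 0.45: A = (b + zy)y = (1.73 + 0.45×1.82)×1.82 = 4.639 m²; P = b + 2y√(1+z²) = 1.73 + 2×1.82×1.097 = 5.722 m.
Hydraulic radius R = A/P = 4.639/5.722 = 0.8108 m.
From Manning's equation, S = [nQ / (1 A R^(2/3))]² = [0.014 × 7.51 / (1 × 4.639 × 0.8108^(2/3))]² = 0.000679.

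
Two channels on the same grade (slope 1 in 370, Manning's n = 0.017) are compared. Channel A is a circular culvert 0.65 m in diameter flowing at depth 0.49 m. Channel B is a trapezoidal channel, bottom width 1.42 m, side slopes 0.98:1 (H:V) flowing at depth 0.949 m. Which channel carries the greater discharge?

Channel A: For a circular section of diameter D = 0.65 m at depth y = 0.49 m, the central angle is θ = 2 arccos(1 − 2y/D) = 4.207 rad. Then A = (D²/8)(θ − sin θ) = 0.2684 m² and P = Dθ/2 = 1.367 m. Hydraulic radius R = A/P = 0.2684/1.367 = 0.1963 m. Q_A = (1/0.017)·0.2684·0.1963^(2/3)·√0.002703 = 0.2772 m³/s.
Channel B: With bottom width b = 1.42 m and side slope z = 0.98: A = (b + zy)y = (1.42 + 0.98×0.949)×0.949 = 2.23 m²; P = b + 2y√(1+z²) = 1.42 + 2×0.949×1.4 = 4.077 m. Hydraulic radius R = A/P = 2.23/4.077 = 0.5469 m. Q_B = (1/0.017)·2.23·0.5469^(2/3)·√0.002703 = 4.561 m³/s.
Q_A = 0.2772 m³/s vs Q_B = 4.561 m³/s, so channel B carries more.

channel B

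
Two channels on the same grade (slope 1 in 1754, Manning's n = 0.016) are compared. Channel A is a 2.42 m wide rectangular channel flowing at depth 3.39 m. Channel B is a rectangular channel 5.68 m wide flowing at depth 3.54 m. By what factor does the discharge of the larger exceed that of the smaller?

Channel A: Flow area A = b·y = 2.42 × 3.39 = 8.204 m². Wetted perimeter P = b + 2y = 2.42 + 2×3.39 = 9.2 m. Hydraulic radius R = A/P = 8.204/9.2 = 0.8917 m. Q_A = (1/0.016)·8.204·0.8917^(2/3)·√0.0005701 = 11.34 m³/s.
Channel B: Flow area A = b·y = 5.68 × 3.54 = 20.11 m². Wetted perimeter P = b + 2y = 5.68 + 2×3.54 = 12.76 m. Hydraulic radius R = A/P = 20.11/12.76 = 1.576 m. Q_B = (1/0.016)·20.11·1.576^(2/3)·√0.0005701 = 40.63 m³/s.
The larger discharge is 40.63 m³/s and the smaller is 11.34 m³/s; the ratio is 3.58.

3.58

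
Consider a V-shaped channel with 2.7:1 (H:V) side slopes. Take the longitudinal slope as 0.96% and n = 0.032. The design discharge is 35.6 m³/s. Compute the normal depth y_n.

y_n = 2.09 m

Manning's equation rearranged: A R^(2/3) = nQ / (1·√S) = 0.032 × 35.6 / (√0.0096) = 11.63.
At y = 2.48 m: A R^(2/3) = 18.36 — high.
At y = 1.7 m: A R^(2/3) = 6.708 — low.
At y = 2.09 m: A R^(2/3) = 11.64 — ≈ 11.63.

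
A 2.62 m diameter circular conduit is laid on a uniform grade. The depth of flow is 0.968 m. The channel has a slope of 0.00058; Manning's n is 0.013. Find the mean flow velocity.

For a circular section of diameter D = 2.62 m at depth y = 0.968 m, the central angle is θ = 2 arccos(1 − 2y/D) = 2.613 rad. Then A = (D²/8)(θ − sin θ) = 1.81 m² and P = Dθ/2 = 3.423 m.
Hydraulic radius R = A/P = 1.81/3.423 = 0.5287 m.
From Manning's equation, V = (1/n) R^(2/3) S^(1/2) = (1/0.013) × 0.5287^(2/3) × 0.00058^(1/2) = 1.21 m/s.

V = 1.21 m/s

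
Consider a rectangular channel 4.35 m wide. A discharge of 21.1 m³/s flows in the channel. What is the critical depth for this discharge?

For a rectangular channel, critical depth y_c = (q²/g)^(1/3) where q = Q/b = 21.1/4.35 = 4.851 m²/s.
So y_c = (4.851²/9.81)^(1/3) = 1.34 m.

y_c = 1.34 m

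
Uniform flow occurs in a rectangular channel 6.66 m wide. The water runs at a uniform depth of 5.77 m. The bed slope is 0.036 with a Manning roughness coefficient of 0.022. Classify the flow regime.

supercritical

Flow area A = b·y = 6.66 × 5.77 = 38.43 m². Wetted perimeter P = b + 2y = 6.66 + 2×5.77 = 18.2 m.
Hydraulic radius R = A/P = 38.43/18.2 = 2.111 m.
V = (1/n) R^(2/3) √S = (1/0.022) × 2.111^(2/3) × √0.036 = 14.19 m/s. Hydraulic depth D_h = A/T = 38.43/6.66 = 5.77 m.
Froude number Fr = V/√(g·D_h) = 14.19/√(9.81×5.77) = 1.89, which is greater than 1, so the flow is supercritical.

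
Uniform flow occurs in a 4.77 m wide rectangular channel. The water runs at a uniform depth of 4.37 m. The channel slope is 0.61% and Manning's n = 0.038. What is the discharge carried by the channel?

Flow area A = b·y = 4.77 × 4.37 = 20.84 m². Wetted perimeter P = b + 2y = 4.77 + 2×4.37 = 13.51 m.
Hydraulic radius R = A/P = 20.84/13.51 = 1.543 m.
Manning's equation: Q = (1/n) A R^(2/3) S^(1/2) = (1/0.038) × 20.84 × 1.543^(2/3) × 0.0061^(1/2) = 57.2 m³/s.

Q = 57.2 m³/s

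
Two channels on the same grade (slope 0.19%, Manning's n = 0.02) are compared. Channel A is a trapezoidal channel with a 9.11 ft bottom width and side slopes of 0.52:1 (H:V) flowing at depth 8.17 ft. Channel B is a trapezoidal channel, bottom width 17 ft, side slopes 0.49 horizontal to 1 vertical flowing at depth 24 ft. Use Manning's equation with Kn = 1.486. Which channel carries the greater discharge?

channel B

Channel A: With bottom width b = 9.11 ft and side slope z = 0.52: A = (b + zy)y = (9.11 + 0.52×8.17)×8.17 = 109.1 ft²; P = b + 2y√(1+z²) = 9.11 + 2×8.17×1.127 = 27.53 ft. Hydraulic radius R = A/P = 109.1/27.53 = 3.965 ft. Q_A = (1.486/0.02)·109.1·3.965^(2/3)·√0.0019 = 885.4 ft³/s.
Channel B: With bottom width b = 17 ft and side slope z = 0.49: A = (b + zy)y = (17 + 0.49×24)×24 = 690.2 ft²; P = b + 2y√(1+z²) = 17 + 2×24×1.114 = 70.45 ft. Hydraulic radius R = A/P = 690.2/70.45 = 9.797 ft. Q_B = (1.486/0.02)·690.2·9.797^(2/3)·√0.0019 = 10240 ft³/s.
Q_A = 885.4 ft³/s vs Q_B = 10240 ft³/s, so channel B carries more.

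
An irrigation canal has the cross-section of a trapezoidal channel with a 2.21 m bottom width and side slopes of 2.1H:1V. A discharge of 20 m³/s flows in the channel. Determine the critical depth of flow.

At critical depth, Q² T / (g A³) = 1, i.e. A³/T = Q²/g = 20²/9.81 = 40.77.
Try y = 1.53 m: A³/T = 66.14 — high.
Try y = 1.21 m: A³/T = 26.05 — low.
Try y = 1.36 m: A³/T = 41.28 — ≈ 40.77.

y_c = 1.36 m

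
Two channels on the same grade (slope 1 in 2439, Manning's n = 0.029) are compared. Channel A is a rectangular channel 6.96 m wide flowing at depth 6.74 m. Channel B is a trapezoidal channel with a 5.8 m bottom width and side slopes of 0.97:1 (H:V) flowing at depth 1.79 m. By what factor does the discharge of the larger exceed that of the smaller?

Channel A: Flow area A = b·y = 6.96 × 6.74 = 46.91 m². Wetted perimeter P = b + 2y = 6.96 + 2×6.74 = 20.44 m. Hydraulic radius R = A/P = 46.91/20.44 = 2.295 m. Q_A = (1/0.029)·46.91·2.295^(2/3)·√0.00041 = 56.99 m³/s.
Channel B: With bottom width b = 5.8 m and side slope z = 0.97: A = (b + zy)y = (5.8 + 0.97×1.79)×1.79 = 13.49 m²; P = b + 2y√(1+z²) = 5.8 + 2×1.79×1.393 = 10.79 m. Hydraulic radius R = A/P = 13.49/10.79 = 1.251 m. Q_B = (1/0.029)·13.49·1.251^(2/3)·√0.00041 = 10.93 m³/s.
The larger discharge is 56.99 m³/s and the smaller is 10.93 m³/s; the ratio is 5.21.

5.21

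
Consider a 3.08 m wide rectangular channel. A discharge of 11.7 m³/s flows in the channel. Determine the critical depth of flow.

y_c = 1.14 m

For a rectangular channel, critical depth y_c = (q²/g)^(1/3) where q = Q/b = 11.7/3.08 = 3.799 m²/s.
So y_c = (3.799²/9.81)^(1/3) = 1.14 m.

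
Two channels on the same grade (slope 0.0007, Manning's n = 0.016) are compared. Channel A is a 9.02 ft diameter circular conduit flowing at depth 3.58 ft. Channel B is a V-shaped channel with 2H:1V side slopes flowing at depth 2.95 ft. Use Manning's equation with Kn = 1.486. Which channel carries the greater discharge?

channel A

Channel A: For a circular section of diameter D = 9.02 ft at depth y = 3.58 ft, the central angle is θ = 2 arccos(1 − 2y/D) = 2.726 rad. Then A = (D²/8)(θ − sin θ) = 23.62 ft² and P = Dθ/2 = 12.3 ft. Hydraulic radius R = A/P = 23.62/12.3 = 1.921 ft. Q_A = (1.486/0.016)·23.62·1.921^(2/3)·√0.0007 = 89.7 ft³/s.
Channel B: For a triangular section with side slope z = 2: A = zy² = 2×2.95² = 17.41 ft²; P = 2y√(1+z²) = 2×2.95×2.236 = 13.19 ft. Hydraulic radius R = A/P = 17.41/13.19 = 1.319 ft. Q_B = (1.486/0.016)·17.41·1.319^(2/3)·√0.0007 = 51.45 ft³/s.
Q_A = 89.7 ft³/s vs Q_B = 51.45 ft³/s, so channel A carries more.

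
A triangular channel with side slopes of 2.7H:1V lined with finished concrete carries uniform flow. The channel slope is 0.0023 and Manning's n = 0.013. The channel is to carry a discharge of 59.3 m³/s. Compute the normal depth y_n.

y_n = 2.36 m

Manning's equation rearranged: A R^(2/3) = nQ / (1·√S) = 0.013 × 59.3 / (√0.0023) = 16.07.
At y = 1.7 m: A R^(2/3) = 6.708 — short.
At y = 2.55 m: A R^(2/3) = 19.78 — over.
At y = 2.36 m: A R^(2/3) = 16.09 — matches.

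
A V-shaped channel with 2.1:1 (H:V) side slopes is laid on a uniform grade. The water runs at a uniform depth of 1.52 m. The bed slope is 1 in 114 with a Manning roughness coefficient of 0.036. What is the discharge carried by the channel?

Q = 9.82 m³/s

For a triangular section with side slope z = 2.1: A = zy² = 2.1×1.52² = 4.852 m²; P = 2y√(1+z²) = 2×1.52×2.326 = 7.071 m.
Hydraulic radius R = A/P = 4.852/7.071 = 0.6862 m.
Manning's equation: Q = (1/n) A R^(2/3) S^(1/2) = (1/0.036) × 4.852 × 0.6862^(2/3) × 0.008772^(1/2) = 9.82 m³/s.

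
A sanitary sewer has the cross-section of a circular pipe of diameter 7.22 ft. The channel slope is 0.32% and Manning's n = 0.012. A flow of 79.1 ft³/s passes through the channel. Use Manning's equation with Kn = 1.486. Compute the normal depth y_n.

y_n = 2.11 ft

Manning's equation rearranged: A R^(2/3) = nQ / (1.486·√S) = 0.012 × 79.1 / (1.486 × √0.0032) = 11.29.
At y = 2.54 ft: A R^(2/3) = 16.11 — high.
At y = 2.11 ft: A R^(2/3) = 11.3 — close enough.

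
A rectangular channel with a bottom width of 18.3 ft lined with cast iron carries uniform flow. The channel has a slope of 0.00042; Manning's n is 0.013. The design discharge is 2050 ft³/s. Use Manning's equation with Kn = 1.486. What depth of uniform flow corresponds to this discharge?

Manning's equation rearranged: A R^(2/3) = nQ / (1.486·√S) = 0.013 × 2050 / (1.486 × √0.00042) = 875.1.
Trying y = 18.8 ft: A R^(2/3) = 1155 — high.
Trying y = 11.3 ft: A R^(2/3) = 609.2 — low.
Trying y = 15 ft: A R^(2/3) = 874.2 — matches.

y_n = 15 ft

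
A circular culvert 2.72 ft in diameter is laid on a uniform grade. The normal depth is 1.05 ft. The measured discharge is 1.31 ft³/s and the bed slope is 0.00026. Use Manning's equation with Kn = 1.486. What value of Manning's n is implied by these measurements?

n = 0.0259

For a circular section of diameter D = 2.72 ft at depth y = 1.05 ft, the central angle is θ = 2 arccos(1 − 2y/D) = 2.682 rad. Then A = (D²/8)(θ − sin θ) = 2.07 ft² and P = Dθ/2 = 3.647 ft.
Hydraulic radius R = A/P = 2.07/3.647 = 0.5674 ft.
Rearranging Manning's equation: n = (1.486/Q) A R^(2/3) S^(1/2) = (1.486/1.31) × 2.07 × 0.5674^(2/3) × √0.00026 = 0.0259.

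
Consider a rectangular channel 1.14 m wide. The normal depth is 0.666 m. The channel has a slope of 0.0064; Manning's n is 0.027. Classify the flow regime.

subcritical

Flow area A = b·y = 1.14 × 0.666 = 0.7592 m². Wetted perimeter P = b + 2y = 1.14 + 2×0.666 = 2.472 m.
Hydraulic radius R = A/P = 0.7592/2.472 = 0.3071 m.
V = (1/n) R^(2/3) √S = (1/0.027) × 0.3071^(2/3) × √0.0064 = 1.349 m/s. Hydraulic depth D_h = A/T = 0.7592/1.14 = 0.666 m.
Froude number Fr = V/√(g·D_h) = 1.349/√(9.81×0.666) = 0.528, which is less than 1, so the flow is subcritical.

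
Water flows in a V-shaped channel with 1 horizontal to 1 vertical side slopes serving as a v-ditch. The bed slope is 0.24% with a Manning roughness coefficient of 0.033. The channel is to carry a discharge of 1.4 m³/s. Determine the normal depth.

Manning's equation rearranged: A R^(2/3) = nQ / (1·√S) = 0.033 × 1.4 / (√0.0024) = 0.9431.
Try y = 1.6 m: A R^(2/3) = 1.751 — high.
Try y = 1.27 m: A R^(2/3) = 0.9458 — ≈ 0.9431.

y_n = 1.27 m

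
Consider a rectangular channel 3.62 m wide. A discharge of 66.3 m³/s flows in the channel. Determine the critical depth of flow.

y_c = 3.25 m

For a rectangular channel, critical depth y_c = (q²/g)^(1/3) where q = Q/b = 66.3/3.62 = 18.31 m²/s.
So y_c = (18.31²/9.81)^(1/3) = 3.25 m.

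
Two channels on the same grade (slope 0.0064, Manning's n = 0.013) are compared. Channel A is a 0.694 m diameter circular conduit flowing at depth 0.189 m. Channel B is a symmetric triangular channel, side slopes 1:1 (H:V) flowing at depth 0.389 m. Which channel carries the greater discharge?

channel B

Channel A: For a circular section of diameter D = 0.694 m at depth y = 0.189 m, the central angle is θ = 2 arccos(1 − 2y/D) = 2.196 rad. Then A = (D²/8)(θ − sin θ) = 0.0834 m² and P = Dθ/2 = 0.762 m. Hydraulic radius R = A/P = 0.0834/0.762 = 0.1094 m. Q_A = (1/0.013)·0.0834·0.1094^(2/3)·√0.0064 = 0.1174 m³/s.
Channel B: For a triangular section with side slope z = 1: A = zy² = 1×0.389² = 0.1513 m²; P = 2y√(1+z²) = 2×0.389×1.414 = 1.1 m. Hydraulic radius R = A/P = 0.1513/1.1 = 0.1375 m. Q_B = (1/0.013)·0.1513·0.1375^(2/3)·√0.0064 = 0.2481 m³/s.
Q_A = 0.1174 m³/s vs Q_B = 0.2481 m³/s, so channel B carries more.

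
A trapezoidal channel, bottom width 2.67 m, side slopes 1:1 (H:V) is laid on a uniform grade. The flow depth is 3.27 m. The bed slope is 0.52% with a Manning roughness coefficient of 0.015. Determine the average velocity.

V = 6.66 m/s

With bottom width b = 2.67 m and side slope z = 1: A = (b + zy)y = (2.67 + 1×3.27)×3.27 = 19.42 m²; P = b + 2y√(1+z²) = 2.67 + 2×3.27×1.414 = 11.92 m.
Hydraulic radius R = A/P = 19.42/11.92 = 1.63 m.
From Manning's equation, V = (1/n) R^(2/3) S^(1/2) = (1/0.015) × 1.63^(2/3) × 0.0052^(1/2) = 6.66 m/s.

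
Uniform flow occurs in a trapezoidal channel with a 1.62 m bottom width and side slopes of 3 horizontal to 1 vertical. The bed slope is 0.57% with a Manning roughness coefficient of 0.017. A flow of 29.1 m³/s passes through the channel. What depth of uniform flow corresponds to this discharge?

y_n = 1.37 m

Manning's equation rearranged: A R^(2/3) = nQ / (1·√S) = 0.017 × 29.1 / (√0.0057) = 6.552.
Try y = 1.53 m: A R^(2/3) = 8.466 — over.
Try y = 1.12 m: A R^(2/3) = 4.146 — short.
Try y = 1.37 m: A R^(2/3) = 6.556 — matches.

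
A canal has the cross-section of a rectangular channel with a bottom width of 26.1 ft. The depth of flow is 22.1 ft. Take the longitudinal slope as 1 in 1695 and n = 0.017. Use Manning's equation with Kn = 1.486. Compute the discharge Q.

Q = 4980 ft³/s

Flow area A = b·y = 26.1 × 22.1 = 576.8 ft². Wetted perimeter P = b + 2y = 26.1 + 2×22.1 = 70.3 ft.
Hydraulic radius R = A/P = 576.8/70.3 = 8.205 ft.
Manning's equation: Q = (1.486/n) A R^(2/3) S^(1/2) = (1.486/0.017) × 576.8 × 8.205^(2/3) × 0.00059^(1/2) = 4980 ft³/s.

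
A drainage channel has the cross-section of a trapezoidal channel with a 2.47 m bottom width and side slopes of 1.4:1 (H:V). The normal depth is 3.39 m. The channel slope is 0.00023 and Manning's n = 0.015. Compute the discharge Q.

Q = 35.7 m³/s

With bottom width b = 2.47 m and side slope z = 1.4: A = (b + zy)y = (2.47 + 1.4×3.39)×3.39 = 24.46 m²; P = b + 2y√(1+z²) = 2.47 + 2×3.39×1.72 = 14.13 m.
Hydraulic radius R = A/P = 24.46/14.13 = 1.731 m.
Manning's equation: Q = (1/n) A R^(2/3) S^(1/2) = (1/0.015) × 24.46 × 1.731^(2/3) × 0.00023^(1/2) = 35.7 m³/s.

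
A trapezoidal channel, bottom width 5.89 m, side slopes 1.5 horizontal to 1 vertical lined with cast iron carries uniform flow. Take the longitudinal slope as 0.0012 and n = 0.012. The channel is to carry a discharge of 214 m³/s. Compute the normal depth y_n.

y_n = 3.76 m

Manning's equation rearranged: A R^(2/3) = nQ / (1·√S) = 0.012 × 214 / (√0.0012) = 74.13.
Try y = 3.25 m: A R^(2/3) = 55.3 — too small.
Try y = 4.25 m: A R^(2/3) = 94.92 — too large.
Try y = 3.76 m: A R^(2/3) = 73.98 — ≈ 74.13.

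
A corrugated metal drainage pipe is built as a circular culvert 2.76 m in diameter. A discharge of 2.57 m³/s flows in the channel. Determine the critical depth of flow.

y_c = 0.691 m

At critical depth, Q² T / (g A³) = 1, i.e. A³/T = Q²/g = 2.57²/9.81 = 0.6733.
Try y = 0.584 m: A³/T = 0.349 — short.
Try y = 0.869 m: A³/T = 1.64 — over.
Try y = 0.691 m: A³/T = 0.6733 — matches.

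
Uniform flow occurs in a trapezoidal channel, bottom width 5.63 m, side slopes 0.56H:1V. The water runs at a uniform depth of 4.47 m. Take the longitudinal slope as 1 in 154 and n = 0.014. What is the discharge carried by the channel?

With bottom width b = 5.63 m and side slope z = 0.56: A = (b + zy)y = (5.63 + 0.56×4.47)×4.47 = 36.36 m²; P = b + 2y√(1+z²) = 5.63 + 2×4.47×1.146 = 15.88 m.
Hydraulic radius R = A/P = 36.36/15.88 = 2.29 m.
Manning's equation: Q = (1/n) A R^(2/3) S^(1/2) = (1/0.014) × 36.36 × 2.29^(2/3) × 0.006494^(1/2) = 364 m³/s.

Q = 364 m³/s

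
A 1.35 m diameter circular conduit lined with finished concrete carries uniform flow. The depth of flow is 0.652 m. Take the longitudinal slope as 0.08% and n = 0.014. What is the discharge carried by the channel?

Q = 0.661 m³/s

For a circular section of diameter D = 1.35 m at depth y = 0.652 m, the central angle is θ = 2 arccos(1 − 2y/D) = 3.073 rad. Then A = (D²/8)(θ − sin θ) = 0.6847 m² and P = Dθ/2 = 2.075 m.
Hydraulic radius R = A/P = 0.6847/2.075 = 0.33 m.
Manning's equation: Q = (1/n) A R^(2/3) S^(1/2) = (1/0.014) × 0.6847 × 0.33^(2/3) × 0.0008^(1/2) = 0.661 m³/s.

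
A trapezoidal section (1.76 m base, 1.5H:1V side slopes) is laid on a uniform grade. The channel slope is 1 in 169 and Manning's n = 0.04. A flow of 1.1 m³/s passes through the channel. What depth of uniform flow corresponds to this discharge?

Manning's equation rearranged: A R^(2/3) = nQ / (1·√S) = 0.04 × 1.1 / (√0.005917) = 0.572.
Try y = 0.567 m: A R^(2/3) = 0.7888 — over.
Try y = 0.363 m: A R^(2/3) = 0.3517 — short.
Try y = 0.476 m: A R^(2/3) = 0.5723 — close enough.

y_n = 0.476 m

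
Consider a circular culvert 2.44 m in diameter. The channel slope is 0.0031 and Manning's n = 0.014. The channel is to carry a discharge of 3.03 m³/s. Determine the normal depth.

Manning's equation rearranged: A R^(2/3) = nQ / (1·√S) = 0.014 × 3.03 / (√0.0031) = 0.7619.
Trying y = 0.908 m: A R^(2/3) = 0.992 — over.
Trying y = 0.613 m: A R^(2/3) = 0.4652 — short.
Trying y = 0.79 m: A R^(2/3) = 0.7627 — matches.

y_n = 0.79 m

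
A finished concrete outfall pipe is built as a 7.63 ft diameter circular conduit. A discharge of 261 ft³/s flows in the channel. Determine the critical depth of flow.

y_c = 4.13 ft

At critical depth, Q² T / (g A³) = 1, i.e. A³/T = Q²/g = 261²/32.2 = 2116.
Trying y = 4.69 ft: A³/T = 3449 — too large.
Trying y = 3.28 ft: A³/T = 878.6 — too small.
Trying y = 4.13 ft: A³/T = 2120 — ≈ 2116.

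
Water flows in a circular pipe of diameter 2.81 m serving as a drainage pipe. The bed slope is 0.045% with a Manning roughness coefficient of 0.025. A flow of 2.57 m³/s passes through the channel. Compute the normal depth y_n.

y_n = 1.6 m

Manning's equation rearranged: A R^(2/3) = nQ / (1·√S) = 0.025 × 2.57 / (√0.00045) = 3.029.
Try y = 1.23 m: A R^(2/3) = 1.944 — short.
Try y = 1.6 m: A R^(2/3) = 3.034 — matches.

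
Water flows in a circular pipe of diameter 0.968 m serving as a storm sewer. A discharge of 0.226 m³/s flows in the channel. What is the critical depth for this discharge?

y_c = 0.267 m

At critical depth, Q² T / (g A³) = 1, i.e. A³/T = Q²/g = 0.226²/9.81 = 0.005207.
Trying y = 0.221 m: A³/T = 0.002493 — too small.
Trying y = 0.298 m: A³/T = 0.007977 — too large.
Trying y = 0.267 m: A³/T = 0.005209 — matches.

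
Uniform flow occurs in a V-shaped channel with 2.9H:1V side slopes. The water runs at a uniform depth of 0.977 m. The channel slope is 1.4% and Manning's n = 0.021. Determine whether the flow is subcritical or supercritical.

supercritical

For a triangular section with side slope z = 2.9: A = zy² = 2.9×0.977² = 2.768 m²; P = 2y√(1+z²) = 2×0.977×3.068 = 5.994 m.
Hydraulic radius R = A/P = 2.768/5.994 = 0.4618 m.
V = (1/n) R^(2/3) √S = (1/0.021) × 0.4618^(2/3) × √0.014 = 3.366 m/s. Hydraulic depth D_h = A/T = 2.768/5.667 = 0.4885 m.
Froude number Fr = V/√(g·D_h) = 3.366/√(9.81×0.4885) = 1.54, which is greater than 1, so the flow is supercritical.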